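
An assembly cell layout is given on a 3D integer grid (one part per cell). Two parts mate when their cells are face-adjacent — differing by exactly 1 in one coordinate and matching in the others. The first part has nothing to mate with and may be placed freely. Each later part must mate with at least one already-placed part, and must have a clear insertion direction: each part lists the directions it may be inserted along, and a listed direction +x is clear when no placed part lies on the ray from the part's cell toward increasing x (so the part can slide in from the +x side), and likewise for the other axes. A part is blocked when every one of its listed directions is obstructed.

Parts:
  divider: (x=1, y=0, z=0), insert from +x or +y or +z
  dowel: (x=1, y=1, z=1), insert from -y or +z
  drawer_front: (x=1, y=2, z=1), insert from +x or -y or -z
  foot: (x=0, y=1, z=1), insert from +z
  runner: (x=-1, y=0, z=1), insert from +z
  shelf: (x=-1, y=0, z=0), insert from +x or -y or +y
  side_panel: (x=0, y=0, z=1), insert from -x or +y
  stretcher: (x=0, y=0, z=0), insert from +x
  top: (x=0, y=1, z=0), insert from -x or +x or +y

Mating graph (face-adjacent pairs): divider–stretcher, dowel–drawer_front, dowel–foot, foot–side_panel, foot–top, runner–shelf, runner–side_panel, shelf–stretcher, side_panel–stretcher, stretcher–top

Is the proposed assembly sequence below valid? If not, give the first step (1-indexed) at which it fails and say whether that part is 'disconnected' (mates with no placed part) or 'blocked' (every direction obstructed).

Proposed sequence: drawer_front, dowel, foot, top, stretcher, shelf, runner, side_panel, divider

Invalid at step 8 (blocked)

1. drawer_front@(1, 2, 1) [+x clear] — {drawer_front}
2. dowel@(1, 1, 1) [-y clear] — {dowel, drawer_front}
3. foot@(0, 1, 1) [+z clear] — {dowel, drawer_front, foot}
4. top@(0, 1, 0) [-x clear] — {dowel, drawer_front, foot, top}
5. stretcher@(0, 0, 0) [+x clear] — {dowel, drawer_front, foot, stretcher, top}
6. shelf@(-1, 0, 0) [-y clear] — {dowel, drawer_front, foot, shelf, stretcher, top}
7. runner@(-1, 0, 1) [+z clear] — {dowel, drawer_front, foot, runner, shelf, stretcher, top}
8. side_panel@(0, 0, 1) — -x/+y all obstructed ⇒ blocked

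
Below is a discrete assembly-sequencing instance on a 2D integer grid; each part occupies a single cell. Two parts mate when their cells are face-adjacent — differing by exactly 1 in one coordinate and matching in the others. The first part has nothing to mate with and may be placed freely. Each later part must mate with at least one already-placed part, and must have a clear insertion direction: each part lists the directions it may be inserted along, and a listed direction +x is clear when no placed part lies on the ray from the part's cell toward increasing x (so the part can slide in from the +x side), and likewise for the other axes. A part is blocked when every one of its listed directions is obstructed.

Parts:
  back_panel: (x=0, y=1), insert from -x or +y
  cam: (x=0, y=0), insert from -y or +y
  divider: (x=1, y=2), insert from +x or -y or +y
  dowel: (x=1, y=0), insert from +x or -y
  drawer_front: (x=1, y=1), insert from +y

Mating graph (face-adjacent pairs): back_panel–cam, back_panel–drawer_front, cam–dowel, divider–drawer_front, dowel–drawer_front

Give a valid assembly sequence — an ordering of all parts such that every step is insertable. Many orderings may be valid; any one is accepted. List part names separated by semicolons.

1. dowel@(1, 0) [+x clear] — {dowel}
2. cam@(0, 0) [-y clear] — {cam, dowel}
3. back_panel@(0, 1) [-x clear] — {back_panel, cam, dowel}
4. drawer_front@(1, 1) [+y clear] — {back_panel, cam, dowel, drawer_front}
5. divider@(1, 2) [+x clear] — {back_panel, cam, divider, dowel, drawer_front}

dowel; cam; back_panel; drawer_front; divider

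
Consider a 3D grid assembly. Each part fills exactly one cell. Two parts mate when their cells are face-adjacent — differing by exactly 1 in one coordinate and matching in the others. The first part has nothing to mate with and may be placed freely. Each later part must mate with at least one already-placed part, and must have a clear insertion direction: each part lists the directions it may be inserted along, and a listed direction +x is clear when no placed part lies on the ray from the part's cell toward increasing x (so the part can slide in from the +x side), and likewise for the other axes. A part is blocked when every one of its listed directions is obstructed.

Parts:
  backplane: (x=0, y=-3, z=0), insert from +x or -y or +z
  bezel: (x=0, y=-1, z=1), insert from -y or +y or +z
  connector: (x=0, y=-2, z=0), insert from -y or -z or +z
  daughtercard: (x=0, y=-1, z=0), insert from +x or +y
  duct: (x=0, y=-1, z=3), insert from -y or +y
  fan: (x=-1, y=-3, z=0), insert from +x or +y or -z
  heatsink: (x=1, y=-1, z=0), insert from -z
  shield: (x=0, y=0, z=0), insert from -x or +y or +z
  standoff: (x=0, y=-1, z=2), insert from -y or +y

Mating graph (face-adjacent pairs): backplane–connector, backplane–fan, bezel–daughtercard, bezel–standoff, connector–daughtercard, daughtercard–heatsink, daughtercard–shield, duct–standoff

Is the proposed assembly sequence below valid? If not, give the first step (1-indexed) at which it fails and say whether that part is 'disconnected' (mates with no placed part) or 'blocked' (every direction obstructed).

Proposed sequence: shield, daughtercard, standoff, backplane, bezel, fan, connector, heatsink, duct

1. shield@(0, 0, 0) [-x clear] — {shield}
2. daughtercard@(0, -1, 0) [+x clear] — {daughtercard, shield}
3. standoff@(0, -1, 2) — no placed neighbour ⇒ disconnected

Invalid at step 3 (disconnected)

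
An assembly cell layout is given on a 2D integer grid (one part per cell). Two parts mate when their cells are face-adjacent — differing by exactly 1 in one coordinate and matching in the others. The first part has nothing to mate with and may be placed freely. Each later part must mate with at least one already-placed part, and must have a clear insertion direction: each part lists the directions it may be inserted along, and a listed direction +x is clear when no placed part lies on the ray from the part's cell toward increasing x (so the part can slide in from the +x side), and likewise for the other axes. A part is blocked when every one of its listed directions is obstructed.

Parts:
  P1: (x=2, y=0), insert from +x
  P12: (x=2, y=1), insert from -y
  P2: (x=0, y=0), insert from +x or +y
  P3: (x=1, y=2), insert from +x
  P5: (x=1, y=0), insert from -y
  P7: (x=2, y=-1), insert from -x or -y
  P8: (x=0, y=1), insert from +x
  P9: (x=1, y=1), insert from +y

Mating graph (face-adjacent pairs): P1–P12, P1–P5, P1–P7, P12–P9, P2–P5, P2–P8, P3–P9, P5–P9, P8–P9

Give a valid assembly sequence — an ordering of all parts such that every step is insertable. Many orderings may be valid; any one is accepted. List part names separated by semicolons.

1. P8@(0, 1) [+x clear] — {P8}
2. P9@(1, 1) [+y clear] — {P8, P9}
3. P3@(1, 2) [+x clear] — {P3, P8, P9}
4. P12@(2, 1) [-y clear] — {P12, P3, P8, P9}
5. P2@(0, 0) [+x clear] — {P12, P2, P3, P8, P9}
6. P5@(1, 0) [-y clear] — {P12, P2, P3, P5, P8, P9}
7. P1@(2, 0) [+x clear] — {P1, P12, P2, P3, P5, P8, P9}
8. P7@(2, -1) [-x clear] — {P1, P12, P2, P3, P5, P7, P8, P9}

P8; P9; P3; P12; P2; P5; P1; P7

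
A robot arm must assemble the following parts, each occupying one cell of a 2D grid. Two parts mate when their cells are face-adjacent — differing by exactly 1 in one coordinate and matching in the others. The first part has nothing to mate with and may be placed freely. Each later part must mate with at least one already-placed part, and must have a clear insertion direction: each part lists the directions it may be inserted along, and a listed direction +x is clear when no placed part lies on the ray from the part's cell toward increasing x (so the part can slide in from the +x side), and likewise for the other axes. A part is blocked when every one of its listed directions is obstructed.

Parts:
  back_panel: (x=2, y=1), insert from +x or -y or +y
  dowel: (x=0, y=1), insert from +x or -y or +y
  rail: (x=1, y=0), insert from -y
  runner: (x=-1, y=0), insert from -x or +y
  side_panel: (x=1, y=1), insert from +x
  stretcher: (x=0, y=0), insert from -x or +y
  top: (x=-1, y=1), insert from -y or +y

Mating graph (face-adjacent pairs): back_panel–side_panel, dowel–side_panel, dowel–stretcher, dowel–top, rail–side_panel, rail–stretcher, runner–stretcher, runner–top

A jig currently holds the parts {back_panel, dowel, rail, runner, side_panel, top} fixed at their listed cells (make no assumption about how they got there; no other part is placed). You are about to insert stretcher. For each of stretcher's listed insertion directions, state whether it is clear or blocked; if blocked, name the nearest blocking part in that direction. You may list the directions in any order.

-x: nearest on ray is runner@(-1, 0) ⇒ blocked
+y: nearest on ray is dowel@(0, 1) ⇒ blocked

+y: blocked by dowel; -x: blocked by runner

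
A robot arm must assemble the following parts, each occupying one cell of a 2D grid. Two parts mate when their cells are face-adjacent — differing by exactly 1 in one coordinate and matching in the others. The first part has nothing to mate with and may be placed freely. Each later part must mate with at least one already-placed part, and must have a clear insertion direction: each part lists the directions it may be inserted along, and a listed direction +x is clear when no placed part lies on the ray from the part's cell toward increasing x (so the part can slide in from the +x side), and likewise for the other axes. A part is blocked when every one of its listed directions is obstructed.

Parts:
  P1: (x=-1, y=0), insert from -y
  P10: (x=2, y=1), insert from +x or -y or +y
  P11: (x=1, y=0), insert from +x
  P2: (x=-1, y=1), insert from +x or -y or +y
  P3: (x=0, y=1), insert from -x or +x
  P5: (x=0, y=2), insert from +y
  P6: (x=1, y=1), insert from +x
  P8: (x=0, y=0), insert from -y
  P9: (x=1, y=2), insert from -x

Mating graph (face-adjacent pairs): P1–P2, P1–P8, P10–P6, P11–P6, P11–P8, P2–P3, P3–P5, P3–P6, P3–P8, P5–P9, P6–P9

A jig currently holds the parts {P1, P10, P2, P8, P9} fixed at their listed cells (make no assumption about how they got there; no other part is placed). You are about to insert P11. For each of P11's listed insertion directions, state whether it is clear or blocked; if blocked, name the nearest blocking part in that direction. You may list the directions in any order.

+x: clear

+x: ray from P11(1, 0) has no placed part ⇒ clear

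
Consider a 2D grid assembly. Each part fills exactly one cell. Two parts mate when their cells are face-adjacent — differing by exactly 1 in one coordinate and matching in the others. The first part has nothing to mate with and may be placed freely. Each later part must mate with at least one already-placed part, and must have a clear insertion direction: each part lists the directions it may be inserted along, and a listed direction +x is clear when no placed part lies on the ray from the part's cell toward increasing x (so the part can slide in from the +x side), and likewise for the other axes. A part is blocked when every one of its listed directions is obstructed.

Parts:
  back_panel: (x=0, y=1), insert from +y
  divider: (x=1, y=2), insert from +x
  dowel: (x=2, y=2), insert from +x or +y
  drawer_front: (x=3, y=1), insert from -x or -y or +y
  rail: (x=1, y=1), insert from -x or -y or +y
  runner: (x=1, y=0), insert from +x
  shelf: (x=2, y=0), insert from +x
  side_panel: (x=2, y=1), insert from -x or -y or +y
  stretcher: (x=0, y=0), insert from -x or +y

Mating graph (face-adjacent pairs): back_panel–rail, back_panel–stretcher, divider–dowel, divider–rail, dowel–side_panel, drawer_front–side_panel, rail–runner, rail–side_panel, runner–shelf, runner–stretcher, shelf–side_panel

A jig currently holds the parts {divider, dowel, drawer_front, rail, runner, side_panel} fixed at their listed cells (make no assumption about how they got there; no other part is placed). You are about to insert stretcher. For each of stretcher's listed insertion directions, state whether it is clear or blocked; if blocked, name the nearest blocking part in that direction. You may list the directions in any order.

-x: ray from stretcher(0, 0) has no placed part ⇒ clear
+y: ray from stretcher(0, 0) has no placed part ⇒ clear

+y: clear; -x: clear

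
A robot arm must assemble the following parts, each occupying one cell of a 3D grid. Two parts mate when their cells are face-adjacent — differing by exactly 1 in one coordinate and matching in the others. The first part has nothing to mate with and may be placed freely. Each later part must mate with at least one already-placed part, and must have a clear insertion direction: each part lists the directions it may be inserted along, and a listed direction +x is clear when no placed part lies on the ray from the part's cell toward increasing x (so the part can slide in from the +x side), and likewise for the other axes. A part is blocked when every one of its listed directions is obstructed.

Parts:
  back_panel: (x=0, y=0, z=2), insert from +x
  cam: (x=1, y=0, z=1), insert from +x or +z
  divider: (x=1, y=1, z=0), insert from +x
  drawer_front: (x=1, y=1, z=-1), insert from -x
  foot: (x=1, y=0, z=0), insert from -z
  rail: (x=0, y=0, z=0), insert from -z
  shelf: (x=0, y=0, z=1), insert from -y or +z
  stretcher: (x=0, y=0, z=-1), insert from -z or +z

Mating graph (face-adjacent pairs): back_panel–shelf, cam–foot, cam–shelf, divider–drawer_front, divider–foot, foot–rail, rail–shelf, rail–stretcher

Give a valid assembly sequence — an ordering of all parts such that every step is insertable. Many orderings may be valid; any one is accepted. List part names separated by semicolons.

drawer_front; divider; foot; cam; shelf; back_panel; rail; stretcher

1. drawer_front@(1, 1, -1) [-x clear] — {drawer_front}
2. divider@(1, 1, 0) [+x clear] — {divider, drawer_front}
3. foot@(1, 0, 0) [-z clear] — {divider, drawer_front, foot}
4. cam@(1, 0, 1) [+x clear] — {cam, divider, drawer_front, foot}
5. shelf@(0, 0, 1) [-y clear] — {cam, divider, drawer_front, foot, shelf}
6. back_panel@(0, 0, 2) [+x clear] — {back_panel, cam, divider, drawer_front, foot, shelf}
7. rail@(0, 0, 0) [-z clear] — {back_panel, cam, divider, drawer_front, foot, rail, shelf}
8. stretcher@(0, 0, -1) [-z clear] — {back_panel, cam, divider, drawer_front, foot, rail, shelf, stretcher}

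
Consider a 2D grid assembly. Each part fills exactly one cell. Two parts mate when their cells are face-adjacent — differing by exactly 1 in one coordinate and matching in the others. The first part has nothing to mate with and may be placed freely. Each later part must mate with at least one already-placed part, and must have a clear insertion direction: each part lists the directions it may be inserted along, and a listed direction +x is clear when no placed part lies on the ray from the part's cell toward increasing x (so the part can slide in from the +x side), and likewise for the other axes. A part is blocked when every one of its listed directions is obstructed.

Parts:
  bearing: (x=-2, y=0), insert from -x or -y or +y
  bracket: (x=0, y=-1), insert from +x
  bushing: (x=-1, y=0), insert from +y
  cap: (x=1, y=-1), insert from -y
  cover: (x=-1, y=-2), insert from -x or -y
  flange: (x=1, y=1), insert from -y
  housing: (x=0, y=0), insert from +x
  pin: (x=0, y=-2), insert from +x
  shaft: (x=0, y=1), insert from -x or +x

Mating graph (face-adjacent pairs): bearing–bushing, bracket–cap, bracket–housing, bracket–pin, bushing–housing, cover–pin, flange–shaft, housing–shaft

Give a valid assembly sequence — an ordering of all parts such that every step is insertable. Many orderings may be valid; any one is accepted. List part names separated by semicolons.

housing; bushing; shaft; flange; bracket; cap; pin; cover; bearing

1. housing@(0, 0) [+x clear] — {housing}
2. bushing@(-1, 0) [+y clear] — {bushing, housing}
3. shaft@(0, 1) [-x clear] — {bushing, housing, shaft}
4. flange@(1, 1) [-y clear] — {bushing, flange, housing, shaft}
5. bracket@(0, -1) [+x clear] — {bracket, bushing, flange, housing, shaft}
6. cap@(1, -1) [-y clear] — {bracket, bushing, cap, flange, housing, shaft}
7. pin@(0, -2) [+x clear] — {bracket, bushing, cap, flange, housing, pin, shaft}
8. cover@(-1, -2) [-x clear] — {bracket, bushing, cap, cover, flange, housing, pin, shaft}
9. bearing@(-2, 0) [-x clear] — {bearing, bracket, bushing, cap, cover, flange, housing, pin, shaft}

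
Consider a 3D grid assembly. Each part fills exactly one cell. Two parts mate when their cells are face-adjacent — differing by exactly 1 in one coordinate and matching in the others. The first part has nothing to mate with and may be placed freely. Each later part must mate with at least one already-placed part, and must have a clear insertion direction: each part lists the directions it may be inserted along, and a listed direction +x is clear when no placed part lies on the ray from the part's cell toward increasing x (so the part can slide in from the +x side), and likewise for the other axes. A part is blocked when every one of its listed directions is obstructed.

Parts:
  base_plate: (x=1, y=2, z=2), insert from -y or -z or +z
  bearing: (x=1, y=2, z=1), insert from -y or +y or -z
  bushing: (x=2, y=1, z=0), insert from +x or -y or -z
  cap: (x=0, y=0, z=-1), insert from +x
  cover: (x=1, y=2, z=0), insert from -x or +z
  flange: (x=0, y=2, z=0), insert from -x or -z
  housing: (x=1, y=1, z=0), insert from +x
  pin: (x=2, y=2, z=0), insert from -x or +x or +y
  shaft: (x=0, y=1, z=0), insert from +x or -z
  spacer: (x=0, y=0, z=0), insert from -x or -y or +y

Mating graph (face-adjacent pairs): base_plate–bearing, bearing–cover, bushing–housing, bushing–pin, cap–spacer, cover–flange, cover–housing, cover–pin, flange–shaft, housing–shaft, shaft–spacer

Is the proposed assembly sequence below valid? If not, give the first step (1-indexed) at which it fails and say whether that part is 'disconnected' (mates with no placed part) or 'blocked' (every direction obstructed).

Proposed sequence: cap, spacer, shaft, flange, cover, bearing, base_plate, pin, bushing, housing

Invalid at step 10 (blocked)

1. cap@(0, 0, -1) [+x clear] — {cap}
2. spacer@(0, 0, 0) [-x clear] — {cap, spacer}
3. shaft@(0, 1, 0) [+x clear] — {cap, shaft, spacer}
4. flange@(0, 2, 0) [-x clear] — {cap, flange, shaft, spacer}
5. cover@(1, 2, 0) [+z clear] — {cap, cover, flange, shaft, spacer}
6. bearing@(1, 2, 1) [-y clear] — {bearing, cap, cover, flange, shaft, spacer}
7. base_plate@(1, 2, 2) [-y clear] — {base_plate, bearing, cap, cover, flange, shaft, spacer}
8. pin@(2, 2, 0) [+x clear] — {base_plate, bearing, cap, cover, flange, pin, shaft, spacer}
9. bushing@(2, 1, 0) [+x clear] — {base_plate, bearing, bushing, cap, cover, flange, pin, shaft, spacer}
10. housing@(1, 1, 0) — +x all obstructed ⇒ blocked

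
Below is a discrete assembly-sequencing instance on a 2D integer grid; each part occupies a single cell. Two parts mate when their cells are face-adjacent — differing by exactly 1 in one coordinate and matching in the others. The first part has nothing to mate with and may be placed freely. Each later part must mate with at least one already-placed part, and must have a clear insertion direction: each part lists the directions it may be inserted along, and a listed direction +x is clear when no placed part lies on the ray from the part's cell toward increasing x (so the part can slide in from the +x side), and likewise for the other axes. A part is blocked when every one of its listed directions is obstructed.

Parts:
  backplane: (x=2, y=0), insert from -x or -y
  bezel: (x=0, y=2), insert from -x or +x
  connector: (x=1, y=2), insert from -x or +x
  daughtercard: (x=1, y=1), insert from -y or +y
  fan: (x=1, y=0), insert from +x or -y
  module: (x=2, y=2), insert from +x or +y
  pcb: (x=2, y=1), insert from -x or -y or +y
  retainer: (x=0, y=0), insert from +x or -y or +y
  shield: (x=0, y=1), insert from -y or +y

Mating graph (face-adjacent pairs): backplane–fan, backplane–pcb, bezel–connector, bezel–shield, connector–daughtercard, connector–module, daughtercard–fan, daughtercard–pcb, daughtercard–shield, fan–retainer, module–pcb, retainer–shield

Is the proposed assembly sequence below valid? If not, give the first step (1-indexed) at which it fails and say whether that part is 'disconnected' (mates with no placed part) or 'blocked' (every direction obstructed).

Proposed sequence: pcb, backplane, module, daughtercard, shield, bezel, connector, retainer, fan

1. pcb@(2, 1) [-x clear] — {pcb}
2. backplane@(2, 0) [-x clear] — {backplane, pcb}
3. module@(2, 2) [+x clear] — {backplane, module, pcb}
4. daughtercard@(1, 1) [-y clear] — {backplane, daughtercard, module, pcb}
5. shield@(0, 1) [-y clear] — {backplane, daughtercard, module, pcb, shield}
6. bezel@(0, 2) [-x clear] — {backplane, bezel, daughtercard, module, pcb, shield}
7. connector@(1, 2) — -x/+x all obstructed ⇒ blocked

Invalid at step 7 (blocked)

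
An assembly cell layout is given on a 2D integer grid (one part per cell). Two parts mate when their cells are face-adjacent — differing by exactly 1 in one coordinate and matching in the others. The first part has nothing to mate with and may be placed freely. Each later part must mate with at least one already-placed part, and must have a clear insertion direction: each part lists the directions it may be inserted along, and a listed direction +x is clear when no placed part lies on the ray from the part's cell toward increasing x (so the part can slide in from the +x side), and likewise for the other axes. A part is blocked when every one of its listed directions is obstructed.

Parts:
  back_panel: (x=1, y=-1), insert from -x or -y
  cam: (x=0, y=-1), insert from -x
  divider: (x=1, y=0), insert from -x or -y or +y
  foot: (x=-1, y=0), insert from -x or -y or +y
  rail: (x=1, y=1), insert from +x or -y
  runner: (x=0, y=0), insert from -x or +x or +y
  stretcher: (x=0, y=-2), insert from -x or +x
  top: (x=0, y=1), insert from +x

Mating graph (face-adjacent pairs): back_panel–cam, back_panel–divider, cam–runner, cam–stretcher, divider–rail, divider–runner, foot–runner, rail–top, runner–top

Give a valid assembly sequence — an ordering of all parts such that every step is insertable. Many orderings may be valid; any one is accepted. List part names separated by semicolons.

1. runner@(0, 0) [-x clear] — {runner}
2. divider@(1, 0) [-y clear] — {divider, runner}
3. cam@(0, -1) [-x clear] — {cam, divider, runner}
4. top@(0, 1) [+x clear] — {cam, divider, runner, top}
5. rail@(1, 1) [+x clear] — {cam, divider, rail, runner, top}
6. foot@(-1, 0) [-x clear] — {cam, divider, foot, rail, runner, top}
7. back_panel@(1, -1) [-y clear] — {back_panel, cam, divider, foot, rail, runner, top}
8. stretcher@(0, -2) [-x clear] — {back_panel, cam, divider, foot, rail, runner, stretcher, top}

runner; divider; cam; top; rail; foot; back_panel; stretcher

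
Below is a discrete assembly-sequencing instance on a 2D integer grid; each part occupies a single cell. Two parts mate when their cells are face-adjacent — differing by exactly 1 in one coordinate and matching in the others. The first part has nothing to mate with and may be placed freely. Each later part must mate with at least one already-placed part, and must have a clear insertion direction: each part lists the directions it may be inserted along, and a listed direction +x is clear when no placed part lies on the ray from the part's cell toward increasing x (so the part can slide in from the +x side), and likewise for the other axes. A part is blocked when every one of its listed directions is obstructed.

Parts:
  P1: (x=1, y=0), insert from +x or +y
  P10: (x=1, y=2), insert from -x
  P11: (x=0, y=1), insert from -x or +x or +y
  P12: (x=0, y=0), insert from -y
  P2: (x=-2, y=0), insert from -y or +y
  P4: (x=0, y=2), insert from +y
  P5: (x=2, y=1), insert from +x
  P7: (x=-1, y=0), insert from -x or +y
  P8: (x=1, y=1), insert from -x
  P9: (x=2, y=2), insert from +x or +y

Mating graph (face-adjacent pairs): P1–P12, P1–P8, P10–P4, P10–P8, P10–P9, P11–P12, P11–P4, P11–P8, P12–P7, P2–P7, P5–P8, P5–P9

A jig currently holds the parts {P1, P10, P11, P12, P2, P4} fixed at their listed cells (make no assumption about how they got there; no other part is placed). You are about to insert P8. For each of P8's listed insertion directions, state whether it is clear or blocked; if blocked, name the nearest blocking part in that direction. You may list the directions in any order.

-x: nearest on ray is P11@(0, 1) ⇒ blocked

-x: blocked by P11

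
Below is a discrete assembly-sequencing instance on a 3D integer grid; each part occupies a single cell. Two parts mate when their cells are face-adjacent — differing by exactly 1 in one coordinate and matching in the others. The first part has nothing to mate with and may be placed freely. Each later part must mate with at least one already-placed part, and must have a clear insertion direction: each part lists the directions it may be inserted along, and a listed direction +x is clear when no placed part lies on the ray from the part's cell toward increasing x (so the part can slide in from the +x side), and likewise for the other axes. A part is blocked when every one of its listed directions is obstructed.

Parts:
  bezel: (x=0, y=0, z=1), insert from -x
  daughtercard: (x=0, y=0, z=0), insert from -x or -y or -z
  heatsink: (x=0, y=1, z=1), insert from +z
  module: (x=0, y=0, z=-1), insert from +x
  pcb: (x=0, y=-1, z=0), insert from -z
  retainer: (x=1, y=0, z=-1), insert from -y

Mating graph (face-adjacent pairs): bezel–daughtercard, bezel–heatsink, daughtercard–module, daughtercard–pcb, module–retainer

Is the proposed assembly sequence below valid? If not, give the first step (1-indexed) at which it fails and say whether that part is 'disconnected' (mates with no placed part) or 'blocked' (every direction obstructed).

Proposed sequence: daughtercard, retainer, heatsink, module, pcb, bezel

1. daughtercard@(0, 0, 0) [-x clear] — {daughtercard}
2. retainer@(1, 0, -1) — no placed neighbour ⇒ disconnected

Invalid at step 2 (disconnected)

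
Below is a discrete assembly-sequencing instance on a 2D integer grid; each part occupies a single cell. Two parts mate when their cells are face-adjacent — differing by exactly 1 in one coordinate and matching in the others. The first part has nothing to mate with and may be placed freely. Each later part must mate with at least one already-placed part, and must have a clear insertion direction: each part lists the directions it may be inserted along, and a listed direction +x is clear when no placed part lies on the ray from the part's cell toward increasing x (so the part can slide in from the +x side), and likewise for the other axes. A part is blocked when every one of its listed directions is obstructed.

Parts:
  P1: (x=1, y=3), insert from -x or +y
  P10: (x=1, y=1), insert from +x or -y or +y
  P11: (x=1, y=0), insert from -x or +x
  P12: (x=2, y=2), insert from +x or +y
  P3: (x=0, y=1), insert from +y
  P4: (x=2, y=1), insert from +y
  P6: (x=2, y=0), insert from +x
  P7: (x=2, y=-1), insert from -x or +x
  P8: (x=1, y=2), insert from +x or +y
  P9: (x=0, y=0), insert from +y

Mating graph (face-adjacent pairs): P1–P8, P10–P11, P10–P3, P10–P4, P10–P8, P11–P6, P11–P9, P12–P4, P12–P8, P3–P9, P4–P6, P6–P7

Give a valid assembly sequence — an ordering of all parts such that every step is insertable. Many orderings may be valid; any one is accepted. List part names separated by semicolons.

P10; P4; P6; P11; P12; P8; P7; P1; P9; P3

1. P10@(1, 1) [+x clear] — {P10}
2. P4@(2, 1) [+y clear] — {P10, P4}
3. P6@(2, 0) [+x clear] — {P10, P4, P6}
4. P11@(1, 0) [-x clear] — {P10, P11, P4, P6}
5. P12@(2, 2) [+x clear] — {P10, P11, P12, P4, P6}
6. P8@(1, 2) [+y clear] — {P10, P11, P12, P4, P6, P8}
7. P7@(2, -1) [-x clear] — {P10, P11, P12, P4, P6, P7, P8}
8. P1@(1, 3) [-x clear] — {P1, P10, P11, P12, P4, P6, P7, P8}
9. P9@(0, 0) [+y clear] — {P1, P10, P11, P12, P4, P6, P7, P8, P9}
10. P3@(0, 1) [+y clear] — {P1, P10, P11, P12, P3, P4, P6, P7, P8, P9}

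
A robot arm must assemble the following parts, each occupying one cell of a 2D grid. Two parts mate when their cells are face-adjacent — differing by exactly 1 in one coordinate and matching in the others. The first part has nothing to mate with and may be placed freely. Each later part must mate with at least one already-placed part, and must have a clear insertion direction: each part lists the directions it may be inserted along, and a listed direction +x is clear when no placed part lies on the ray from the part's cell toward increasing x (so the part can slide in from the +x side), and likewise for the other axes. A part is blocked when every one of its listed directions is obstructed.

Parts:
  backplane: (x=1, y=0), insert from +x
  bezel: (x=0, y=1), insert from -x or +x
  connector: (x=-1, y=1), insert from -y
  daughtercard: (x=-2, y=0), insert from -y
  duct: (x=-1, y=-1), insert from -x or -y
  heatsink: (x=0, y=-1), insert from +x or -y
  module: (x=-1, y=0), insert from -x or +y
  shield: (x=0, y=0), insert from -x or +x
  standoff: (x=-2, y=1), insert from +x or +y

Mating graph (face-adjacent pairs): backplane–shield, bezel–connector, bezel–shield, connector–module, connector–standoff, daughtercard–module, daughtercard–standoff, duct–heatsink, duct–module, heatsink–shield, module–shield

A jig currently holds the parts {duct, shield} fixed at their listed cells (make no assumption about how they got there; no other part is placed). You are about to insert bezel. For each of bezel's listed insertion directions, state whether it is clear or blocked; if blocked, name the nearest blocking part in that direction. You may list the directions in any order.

-x: ray from bezel(0, 1) has no placed part ⇒ clear
+x: ray from bezel(0, 1) has no placed part ⇒ clear

+x: clear; -x: clear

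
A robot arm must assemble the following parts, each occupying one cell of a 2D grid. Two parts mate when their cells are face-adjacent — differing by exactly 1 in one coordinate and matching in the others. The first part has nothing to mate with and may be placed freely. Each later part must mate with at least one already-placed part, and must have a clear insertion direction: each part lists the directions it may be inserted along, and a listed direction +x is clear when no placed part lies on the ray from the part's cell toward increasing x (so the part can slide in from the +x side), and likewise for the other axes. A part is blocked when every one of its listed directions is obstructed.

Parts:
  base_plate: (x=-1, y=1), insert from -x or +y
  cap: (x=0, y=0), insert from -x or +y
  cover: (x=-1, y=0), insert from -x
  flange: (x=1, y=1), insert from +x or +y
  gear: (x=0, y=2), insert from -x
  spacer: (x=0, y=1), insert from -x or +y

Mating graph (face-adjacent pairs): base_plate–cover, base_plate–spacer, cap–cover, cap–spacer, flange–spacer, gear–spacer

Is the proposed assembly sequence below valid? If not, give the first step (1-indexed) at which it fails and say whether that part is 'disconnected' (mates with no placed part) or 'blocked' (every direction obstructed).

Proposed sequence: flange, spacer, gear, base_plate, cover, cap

1. flange@(1, 1) [+x clear] — {flange}
2. spacer@(0, 1) [-x clear] — {flange, spacer}
3. gear@(0, 2) [-x clear] — {flange, gear, spacer}
4. base_plate@(-1, 1) [-x clear] — {base_plate, flange, gear, spacer}
5. cover@(-1, 0) [-x clear] — {base_plate, cover, flange, gear, spacer}
6. cap@(0, 0) — -x/+y all obstructed ⇒ blocked

Invalid at step 6 (blocked)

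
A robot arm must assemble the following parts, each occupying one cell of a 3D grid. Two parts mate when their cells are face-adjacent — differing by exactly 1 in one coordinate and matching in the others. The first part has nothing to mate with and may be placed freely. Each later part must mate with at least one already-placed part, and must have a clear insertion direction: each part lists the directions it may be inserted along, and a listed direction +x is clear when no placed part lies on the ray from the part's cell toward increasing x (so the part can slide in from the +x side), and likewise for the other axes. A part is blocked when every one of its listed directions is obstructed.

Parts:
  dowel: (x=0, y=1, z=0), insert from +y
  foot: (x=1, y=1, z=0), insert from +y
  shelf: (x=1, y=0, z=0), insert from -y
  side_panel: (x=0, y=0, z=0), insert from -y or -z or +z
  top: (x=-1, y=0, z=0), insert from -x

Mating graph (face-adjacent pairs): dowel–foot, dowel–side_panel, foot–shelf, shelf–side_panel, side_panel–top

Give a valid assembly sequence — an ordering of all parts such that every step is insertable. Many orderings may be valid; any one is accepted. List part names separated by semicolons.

dowel; foot; side_panel; top; shelf

1. dowel@(0, 1, 0) [+y clear] — {dowel}
2. foot@(1, 1, 0) [+y clear] — {dowel, foot}
3. side_panel@(0, 0, 0) [-y clear] — {dowel, foot, side_panel}
4. top@(-1, 0, 0) [-x clear] — {dowel, foot, side_panel, top}
5. shelf@(1, 0, 0) [-y clear] — {dowel, foot, shelf, side_panel, top}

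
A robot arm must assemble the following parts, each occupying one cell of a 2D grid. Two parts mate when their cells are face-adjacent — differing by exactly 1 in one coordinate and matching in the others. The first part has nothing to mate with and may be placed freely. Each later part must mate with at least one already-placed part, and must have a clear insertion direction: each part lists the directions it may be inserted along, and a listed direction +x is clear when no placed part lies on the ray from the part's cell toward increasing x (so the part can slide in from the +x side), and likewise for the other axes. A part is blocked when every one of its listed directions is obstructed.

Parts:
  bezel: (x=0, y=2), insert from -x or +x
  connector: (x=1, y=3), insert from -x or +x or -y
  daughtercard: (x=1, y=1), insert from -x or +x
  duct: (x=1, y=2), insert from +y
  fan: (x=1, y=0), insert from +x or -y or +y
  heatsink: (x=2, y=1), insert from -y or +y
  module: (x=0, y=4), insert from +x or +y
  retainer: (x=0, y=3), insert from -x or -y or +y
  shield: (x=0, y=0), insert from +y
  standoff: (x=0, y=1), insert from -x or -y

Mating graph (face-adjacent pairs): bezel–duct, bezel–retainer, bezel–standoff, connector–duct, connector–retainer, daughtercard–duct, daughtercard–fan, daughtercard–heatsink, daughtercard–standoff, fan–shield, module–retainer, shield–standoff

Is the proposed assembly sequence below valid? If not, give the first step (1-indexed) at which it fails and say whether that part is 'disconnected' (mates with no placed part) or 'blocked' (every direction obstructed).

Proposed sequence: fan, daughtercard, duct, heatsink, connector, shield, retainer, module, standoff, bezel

1. fan@(1, 0) [+x clear] — {fan}
2. daughtercard@(1, 1) [-x clear] — {daughtercard, fan}
3. duct@(1, 2) [+y clear] — {daughtercard, duct, fan}
4. heatsink@(2, 1) [-y clear] — {daughtercard, duct, fan, heatsink}
5. connector@(1, 3) [-x clear] — {connector, daughtercard, duct, fan, heatsink}
6. shield@(0, 0) [+y clear] — {connector, daughtercard, duct, fan, heatsink, shield}
7. retainer@(0, 3) [-x clear] — {connector, daughtercard, duct, fan, heatsink, retainer, shield}
8. module@(0, 4) [+x clear] — {connector, daughtercard, duct, fan, heatsink, module, retainer, shield}
9. standoff@(0, 1) [-x clear] — {connector, daughtercard, duct, fan, heatsink, module, retainer, shield, standoff}
10. bezel@(0, 2) [-x clear] — {bezel, connector, daughtercard, duct, fan, heatsink, module, retainer, shield, standoff}

Valid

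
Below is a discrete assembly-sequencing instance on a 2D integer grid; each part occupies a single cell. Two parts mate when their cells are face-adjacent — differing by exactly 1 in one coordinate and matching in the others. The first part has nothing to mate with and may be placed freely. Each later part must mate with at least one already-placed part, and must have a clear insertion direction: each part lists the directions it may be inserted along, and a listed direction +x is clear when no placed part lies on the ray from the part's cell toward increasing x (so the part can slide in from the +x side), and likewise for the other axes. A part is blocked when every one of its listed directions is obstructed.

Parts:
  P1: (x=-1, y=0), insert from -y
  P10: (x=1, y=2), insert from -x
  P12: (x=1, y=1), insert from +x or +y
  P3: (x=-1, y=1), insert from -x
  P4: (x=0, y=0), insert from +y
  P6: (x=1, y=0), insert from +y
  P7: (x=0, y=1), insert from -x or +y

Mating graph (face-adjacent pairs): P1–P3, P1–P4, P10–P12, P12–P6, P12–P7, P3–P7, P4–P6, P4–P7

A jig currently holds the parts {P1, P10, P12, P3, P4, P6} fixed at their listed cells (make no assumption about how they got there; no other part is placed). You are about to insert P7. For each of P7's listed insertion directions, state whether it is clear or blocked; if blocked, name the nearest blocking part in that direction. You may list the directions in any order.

+y: clear; -x: blocked by P3

-x: nearest on ray is P3@(-1, 1) ⇒ blocked
+y: ray from P7(0, 1) has no placed part ⇒ clear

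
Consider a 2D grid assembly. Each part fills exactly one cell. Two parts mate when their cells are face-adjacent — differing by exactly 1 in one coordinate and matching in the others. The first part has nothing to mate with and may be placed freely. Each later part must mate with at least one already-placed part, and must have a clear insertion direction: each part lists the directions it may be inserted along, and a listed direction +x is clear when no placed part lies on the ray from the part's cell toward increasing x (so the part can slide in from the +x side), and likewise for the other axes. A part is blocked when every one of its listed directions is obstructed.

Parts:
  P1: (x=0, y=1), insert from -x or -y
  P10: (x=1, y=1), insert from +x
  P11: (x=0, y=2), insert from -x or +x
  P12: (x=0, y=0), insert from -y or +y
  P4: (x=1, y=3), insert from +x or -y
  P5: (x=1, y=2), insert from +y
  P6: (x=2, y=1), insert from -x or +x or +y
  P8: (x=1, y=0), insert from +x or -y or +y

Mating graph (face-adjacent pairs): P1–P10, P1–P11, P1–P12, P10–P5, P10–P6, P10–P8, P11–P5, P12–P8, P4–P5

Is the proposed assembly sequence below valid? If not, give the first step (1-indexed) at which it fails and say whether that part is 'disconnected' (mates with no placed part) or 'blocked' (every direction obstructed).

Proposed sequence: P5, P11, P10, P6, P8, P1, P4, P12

Valid

1. P5@(1, 2) [+y clear] — {P5}
2. P11@(0, 2) [-x clear] — {P11, P5}
3. P10@(1, 1) [+x clear] — {P10, P11, P5}
4. P6@(2, 1) [+x clear] — {P10, P11, P5, P6}
5. P8@(1, 0) [+x clear] — {P10, P11, P5, P6, P8}
6. P1@(0, 1) [-x clear] — {P1, P10, P11, P5, P6, P8}
7. P4@(1, 3) [+x clear] — {P1, P10, P11, P4, P5, P6, P8}
8. P12@(0, 0) [-y clear] — {P1, P10, P11, P12, P4, P5, P6, P8}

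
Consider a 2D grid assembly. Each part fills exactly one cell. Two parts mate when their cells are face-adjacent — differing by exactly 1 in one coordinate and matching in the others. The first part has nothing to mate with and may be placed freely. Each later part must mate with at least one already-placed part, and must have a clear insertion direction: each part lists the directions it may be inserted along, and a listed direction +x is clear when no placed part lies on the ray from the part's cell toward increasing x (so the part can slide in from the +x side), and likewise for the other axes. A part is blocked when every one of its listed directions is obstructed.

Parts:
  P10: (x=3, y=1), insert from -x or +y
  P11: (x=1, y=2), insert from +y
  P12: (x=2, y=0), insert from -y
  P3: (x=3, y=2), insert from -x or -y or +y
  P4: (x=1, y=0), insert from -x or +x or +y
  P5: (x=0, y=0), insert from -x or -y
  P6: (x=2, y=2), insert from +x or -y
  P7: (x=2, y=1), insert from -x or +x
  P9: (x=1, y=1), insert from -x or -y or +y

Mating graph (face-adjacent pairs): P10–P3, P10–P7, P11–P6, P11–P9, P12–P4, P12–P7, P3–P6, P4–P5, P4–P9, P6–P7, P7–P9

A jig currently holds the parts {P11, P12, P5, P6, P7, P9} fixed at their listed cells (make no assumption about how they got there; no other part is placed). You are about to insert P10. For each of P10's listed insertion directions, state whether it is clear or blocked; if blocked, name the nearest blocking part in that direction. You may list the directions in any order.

+y: clear; -x: blocked by P7

-x: nearest on ray is P7@(2, 1) ⇒ blocked
+y: ray from P10(3, 1) has no placed part ⇒ clear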